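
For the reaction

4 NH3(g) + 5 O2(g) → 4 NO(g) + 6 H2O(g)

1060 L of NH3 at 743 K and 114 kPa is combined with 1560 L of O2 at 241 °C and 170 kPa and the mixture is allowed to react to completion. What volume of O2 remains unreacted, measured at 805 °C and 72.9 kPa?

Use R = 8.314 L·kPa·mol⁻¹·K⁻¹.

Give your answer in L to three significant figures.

4620 L

n(NH3) = PV/RT = (114 × 1060) / (8.314 × 743) = 19.56 mol
n(O2) = PV/RT = (170 × 1560) / (8.314 × 514.15) = 62.04 mol
For 19.56 mol NH3, stoichiometry requires (5/4) × 19.56 = 24.45 mol O2; 62.04 mol is available, so NH3 is limiting.
n(O2) consumed = (5/4) × 19.56 = 24.45 mol; remaining = 62.04 − 24.45 = 37.59 mol
V(O2) = nRT/P = 37.59 × 8.314 × 1078.15 / 72.9 = 4622 L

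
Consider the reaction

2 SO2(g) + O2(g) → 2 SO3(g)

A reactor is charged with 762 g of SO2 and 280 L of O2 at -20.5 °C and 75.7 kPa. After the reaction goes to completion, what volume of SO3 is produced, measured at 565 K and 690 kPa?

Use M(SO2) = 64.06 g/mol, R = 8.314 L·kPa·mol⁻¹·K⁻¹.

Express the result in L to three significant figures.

n(SO2) = 762 / 64.06 = 11.90 mol
n(O2) = PV/RT = (75.7 × 280) / (8.314 × 252.65) = 10.09 mol
For 11.90 mol SO2, stoichiometry requires (1/2) × 11.90 = 5.950 mol O2; 10.09 mol is available, so SO2 is limiting.
n(SO3) = (2/2) × 11.90 = 11.90 mol
V(SO3) = nRT/P = 11.90 × 8.314 × 565 / 690 = 81.01 L

81.0 L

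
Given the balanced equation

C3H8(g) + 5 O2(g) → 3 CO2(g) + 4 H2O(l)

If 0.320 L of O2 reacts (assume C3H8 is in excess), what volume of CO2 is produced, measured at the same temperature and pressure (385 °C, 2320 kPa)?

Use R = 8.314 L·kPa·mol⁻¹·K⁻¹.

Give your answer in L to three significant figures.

At constant T and P, gas volumes are in the mole ratio: V(CO2) = (3/5) × 0.320 = 0.1920 L

0.192 L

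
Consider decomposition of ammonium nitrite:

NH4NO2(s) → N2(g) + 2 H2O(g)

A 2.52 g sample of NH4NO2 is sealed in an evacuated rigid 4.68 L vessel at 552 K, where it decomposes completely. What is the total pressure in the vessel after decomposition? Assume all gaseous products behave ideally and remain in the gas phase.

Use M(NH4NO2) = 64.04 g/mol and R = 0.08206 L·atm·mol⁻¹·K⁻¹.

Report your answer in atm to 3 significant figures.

n(NH4NO2) = 2.52 / 64.04 = 0.03935 mol
n(gas produced) = (3/1) × 0.03935 = 0.1181 mol
P = nRT/V = 0.1181 × 0.08206 × 552 / 4.68 = 1.143 atm

1.14 atm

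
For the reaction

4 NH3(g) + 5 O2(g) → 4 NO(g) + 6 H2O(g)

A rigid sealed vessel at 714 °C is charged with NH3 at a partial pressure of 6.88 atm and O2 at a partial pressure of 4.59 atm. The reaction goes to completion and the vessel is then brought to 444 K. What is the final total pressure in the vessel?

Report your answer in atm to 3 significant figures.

5.57 atm

At constant V, partial pressures at 714 °C are proportional to moles, so apply stoichiometry directly to pressures.
P(O2) required for 6.88 atm of NH3 = (5/4) × 6.88 = 8.600 atm; available 4.59 atm, so O2 is limiting.
P(NH3) remaining = 6.88 − (4/5) × 4.59 = 3.208 atm
P(gaseous products) = (4+6)/5 × 4.59 = 9.180 atm
P_total at 714 °C = 3.208 + 9.180 = 12.39 atm
Scaling to 444 K: P = 12.39 × 444/987.15 = 5.573 atm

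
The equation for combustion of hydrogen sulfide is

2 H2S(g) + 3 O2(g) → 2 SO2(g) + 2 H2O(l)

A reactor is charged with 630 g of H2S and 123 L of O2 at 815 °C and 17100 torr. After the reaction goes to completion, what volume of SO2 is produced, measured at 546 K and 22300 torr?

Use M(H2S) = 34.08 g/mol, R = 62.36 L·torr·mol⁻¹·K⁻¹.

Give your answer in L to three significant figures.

n(H2S) = 630 / 34.08 = 18.49 mol
n(O2) = PV/RT = (17100 × 123) / (62.36 × 1088.15) = 31.00 mol
For 18.49 mol H2S, stoichiometry requires (3/2) × 18.49 = 27.73 mol O2; 31.00 mol is available, so H2S is limiting.
n(SO2) = (2/2) × 18.49 = 18.49 mol
V(SO2) = nRT/P = 18.49 × 62.36 × 546 / 22300 = 28.23 L

28.2 L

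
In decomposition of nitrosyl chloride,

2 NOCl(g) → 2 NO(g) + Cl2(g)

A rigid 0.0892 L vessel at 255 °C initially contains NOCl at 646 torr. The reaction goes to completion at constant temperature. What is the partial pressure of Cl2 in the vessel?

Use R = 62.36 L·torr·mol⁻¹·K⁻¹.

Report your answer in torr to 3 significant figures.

323 torr

n(NOCl)₀ = PV/RT = (646 × 0.0892) / (62.36 × 528.15) = 0.001750 mol
n(Cl2) = (1/2) × 0.001750 = 0.0008750 mol
P(Cl2) = nRT/V = 0.0008750 × 62.36 × 528.15 / 0.0892 = 323.1 torr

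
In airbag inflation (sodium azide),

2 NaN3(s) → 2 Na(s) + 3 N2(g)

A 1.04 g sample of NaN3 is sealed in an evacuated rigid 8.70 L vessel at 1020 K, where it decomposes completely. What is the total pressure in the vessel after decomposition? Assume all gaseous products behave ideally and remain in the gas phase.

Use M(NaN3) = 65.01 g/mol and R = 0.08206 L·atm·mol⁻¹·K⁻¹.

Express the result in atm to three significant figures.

0.231 atm

n(NaN3) = 1.04 / 65.01 = 0.01600 mol
n(gas produced) = (3/2) × 0.01600 = 0.02400 mol
P = nRT/V = 0.02400 × 0.08206 × 1020 / 8.70 = 0.2309 atm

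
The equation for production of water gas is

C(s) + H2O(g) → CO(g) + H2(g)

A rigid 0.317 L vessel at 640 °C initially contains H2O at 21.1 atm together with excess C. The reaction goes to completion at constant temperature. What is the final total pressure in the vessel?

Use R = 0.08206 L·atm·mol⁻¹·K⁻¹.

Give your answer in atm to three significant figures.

42.2 atm

Rigid vessel, constant T ⇒ P scales with total gas moles (1 → 2).
P_final = (2/1) × 21.1 = 42.20 atm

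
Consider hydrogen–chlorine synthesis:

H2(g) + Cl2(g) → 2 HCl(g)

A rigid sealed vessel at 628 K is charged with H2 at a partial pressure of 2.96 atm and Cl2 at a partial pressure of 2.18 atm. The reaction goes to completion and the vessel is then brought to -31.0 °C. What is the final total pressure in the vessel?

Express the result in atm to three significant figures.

1.98 atm

Because the vessel is rigid and T is held at 628 K, work the stoichiometry in partial pressures (P_i = n_iRT/V).
P(Cl2) required for 2.96 atm of H2 = (1/1) × 2.96 = 2.960 atm; available 2.18 atm, so Cl2 is limiting.
P(H2) remaining = 2.96 − (1/1) × 2.18 = 0.7800 atm
P(gaseous products) = (2)/1 × 2.18 = 4.360 atm
P_total at 628 K = 0.7800 + 4.360 = 5.140 atm
Scaling to -31.0 °C: P = 5.140 × 242.15/628 = 1.982 atm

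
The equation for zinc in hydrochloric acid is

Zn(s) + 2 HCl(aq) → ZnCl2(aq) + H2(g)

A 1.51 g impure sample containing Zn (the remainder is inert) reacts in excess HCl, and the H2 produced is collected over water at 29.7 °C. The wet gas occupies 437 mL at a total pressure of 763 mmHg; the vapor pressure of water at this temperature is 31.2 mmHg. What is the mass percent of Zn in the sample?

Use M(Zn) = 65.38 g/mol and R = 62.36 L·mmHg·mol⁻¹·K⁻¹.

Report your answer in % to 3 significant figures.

73.3 %

P(H2) = 763 − 31.2 = 731.8 mmHg
n(H2) = PV/RT = (731.8 × 0.4370) / (62.36 × 302.85) = 0.01693 mol
n(Zn) = (1/1) × 0.01693 = 0.01693 mol
m(Zn) = 0.01693 × 65.38 = 1.107 g
%Zn = 1.107 / 1.51 × 100 = 73.31%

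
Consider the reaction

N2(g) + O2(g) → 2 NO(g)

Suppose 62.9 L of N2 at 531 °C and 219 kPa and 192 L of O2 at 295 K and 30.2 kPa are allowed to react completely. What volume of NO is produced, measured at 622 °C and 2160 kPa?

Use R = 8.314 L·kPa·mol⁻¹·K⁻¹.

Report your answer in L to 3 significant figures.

14.2 L

n(N2) = PV/RT = (219 × 62.9) / (8.314 × 804.15) = 2.060 mol
n(O2) = PV/RT = (30.2 × 192) / (8.314 × 295) = 2.364 mol
For 2.060 mol N2, stoichiometry requires (1/1) × 2.060 = 2.060 mol O2; 2.364 mol is available, so N2 is limiting.
n(NO) = (2/1) × 2.060 = 4.120 mol
V(NO) = nRT/P = 4.120 × 8.314 × 895.15 / 2160 = 14.20 L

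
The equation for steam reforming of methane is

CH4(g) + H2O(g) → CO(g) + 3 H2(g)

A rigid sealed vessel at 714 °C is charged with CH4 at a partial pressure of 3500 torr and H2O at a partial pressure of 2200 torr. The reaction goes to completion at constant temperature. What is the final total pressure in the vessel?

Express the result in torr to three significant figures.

At constant V, partial pressures at 714 °C are proportional to moles, so apply stoichiometry directly to pressures.
P(H2O) required for 3500 torr of CH4 = (1/1) × 3500 = 3500 torr; available 2200 torr, so H2O is limiting.
P(CH4) remaining = 3500 − (1/1) × 2200 = 1300 torr
P(gaseous products) = (1+3)/1 × 2200 = 8800 torr
P_total at 714 °C = 1300 + 8800 = 10100 torr

10100 torr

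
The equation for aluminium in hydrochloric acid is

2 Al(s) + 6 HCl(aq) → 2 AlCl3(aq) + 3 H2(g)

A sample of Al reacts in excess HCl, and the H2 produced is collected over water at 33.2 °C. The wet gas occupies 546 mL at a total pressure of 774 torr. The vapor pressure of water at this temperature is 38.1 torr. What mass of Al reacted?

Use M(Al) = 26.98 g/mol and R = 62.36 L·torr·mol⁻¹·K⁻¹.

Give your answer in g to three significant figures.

0.378 g

P(H2) = 774 − 38.1 = 735.9 torr
n(H2) = PV/RT = (735.9 × 0.5460) / (62.36 × 306.35) = 0.02103 mol
n(Al) = (2/3) × 0.02103 = 0.01402 mol
m(Al) = 0.01402 × 26.98 = 0.3783 g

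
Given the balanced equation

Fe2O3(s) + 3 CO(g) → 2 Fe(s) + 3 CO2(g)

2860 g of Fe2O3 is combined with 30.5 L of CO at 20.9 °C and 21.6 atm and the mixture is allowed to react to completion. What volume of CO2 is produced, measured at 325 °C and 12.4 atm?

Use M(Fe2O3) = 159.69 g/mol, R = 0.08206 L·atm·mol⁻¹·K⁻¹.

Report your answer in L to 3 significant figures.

n(Fe2O3) = 2860 / 159.69 = 17.91 mol
n(CO) = PV/RT = (21.6 × 30.5) / (0.08206 × 294.05) = 27.30 mol
For 17.91 mol Fe2O3, stoichiometry requires (3/1) × 17.91 = 53.73 mol CO; 27.30 mol is available, so CO is limiting.
n(CO2) = (3/3) × 27.30 = 27.30 mol
V(CO2) = nRT/P = 27.30 × 0.08206 × 598.15 / 12.4 = 108.1 L

108 L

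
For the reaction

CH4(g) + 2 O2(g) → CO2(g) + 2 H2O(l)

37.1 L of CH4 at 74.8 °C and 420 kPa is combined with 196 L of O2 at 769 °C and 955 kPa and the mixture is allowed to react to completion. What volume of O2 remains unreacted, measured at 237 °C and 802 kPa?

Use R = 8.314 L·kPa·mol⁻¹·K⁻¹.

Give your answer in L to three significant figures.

57.3 L

n(CH4) = PV/RT = (420 × 37.1) / (8.314 × 347.95) = 5.386 mol
n(O2) = PV/RT = (955 × 196) / (8.314 × 1042.15) = 21.60 mol
For 5.386 mol CH4, stoichiometry requires (2/1) × 5.386 = 10.77 mol O2; 21.60 mol is available, so CH4 is limiting.
n(O2) consumed = (2/1) × 5.386 = 10.77 mol; remaining = 21.60 − 10.77 = 10.83 mol
V(O2) = nRT/P = 10.83 × 8.314 × 510.15 / 802 = 57.27 L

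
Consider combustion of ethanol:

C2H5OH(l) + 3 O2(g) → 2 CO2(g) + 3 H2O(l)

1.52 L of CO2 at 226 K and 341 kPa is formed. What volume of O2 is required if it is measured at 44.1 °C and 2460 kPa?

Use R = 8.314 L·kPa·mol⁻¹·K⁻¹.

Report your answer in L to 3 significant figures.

n(CO2) = PV/RT = (341 × 1.52) / (8.314 × 226) = 0.2759 mol
n(O2) = (3/2) × 0.2759 = 0.4138 mol
V = nRT/P = 0.4138 × 8.314 × 317.25 / 2460 = 0.4437 L

0.444 L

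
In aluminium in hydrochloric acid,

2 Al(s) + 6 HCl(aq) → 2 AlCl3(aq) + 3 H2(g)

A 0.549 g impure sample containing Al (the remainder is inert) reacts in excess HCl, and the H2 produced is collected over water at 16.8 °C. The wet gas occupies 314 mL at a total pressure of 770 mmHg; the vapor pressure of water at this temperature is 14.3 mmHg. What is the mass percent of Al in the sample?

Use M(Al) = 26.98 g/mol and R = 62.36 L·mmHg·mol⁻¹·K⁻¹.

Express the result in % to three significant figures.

P(H2) = 770 − 14.3 = 755.7 mmHg
n(H2) = PV/RT = (755.7 × 0.3140) / (62.36 × 289.95) = 0.01312 mol
n(Al) = (2/3) × 0.01312 = 0.008747 mol
m(Al) = 0.008747 × 26.98 = 0.2360 g
%Al = 0.2360 / 0.549 × 100 = 42.99%

43.0 %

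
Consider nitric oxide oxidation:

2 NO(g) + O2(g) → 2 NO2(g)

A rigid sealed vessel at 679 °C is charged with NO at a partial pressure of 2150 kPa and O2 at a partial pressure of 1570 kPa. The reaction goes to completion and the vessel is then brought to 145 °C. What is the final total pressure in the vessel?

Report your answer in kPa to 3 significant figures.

1160 kPa

At constant V, partial pressures at 679 °C are proportional to moles, so apply stoichiometry directly to pressures.
P(O2) required for 2150 kPa of NO = (1/2) × 2150 = 1075 kPa; available 1570 kPa, so NO is limiting.
P(O2) remaining = 1570 − (1/2) × 2150 = 495.0 kPa
P(gaseous products) = (2)/2 × 2150 = 2150 kPa
P_total at 679 °C = 495.0 + 2150 = 2645 kPa
Scaling to 145 °C: P = 2645 × 418.15/952.15 = 1162 kPa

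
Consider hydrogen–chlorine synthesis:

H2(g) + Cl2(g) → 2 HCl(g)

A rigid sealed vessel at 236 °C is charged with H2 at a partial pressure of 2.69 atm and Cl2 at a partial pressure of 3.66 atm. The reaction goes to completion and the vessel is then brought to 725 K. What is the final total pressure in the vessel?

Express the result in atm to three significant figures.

9.04 atm

At constant V, partial pressures at 236 °C are proportional to moles, so apply stoichiometry directly to pressures.
P(Cl2) required for 2.69 atm of H2 = (1/1) × 2.69 = 2.690 atm; available 3.66 atm, so H2 is limiting.
P(Cl2) remaining = 3.66 − (1/1) × 2.69 = 0.9700 atm
P(gaseous products) = (2)/1 × 2.69 = 5.380 atm
P_total at 236 °C = 0.9700 + 5.380 = 6.350 atm
Scaling to 725 K: P = 6.350 × 725/509.15 = 9.042 atm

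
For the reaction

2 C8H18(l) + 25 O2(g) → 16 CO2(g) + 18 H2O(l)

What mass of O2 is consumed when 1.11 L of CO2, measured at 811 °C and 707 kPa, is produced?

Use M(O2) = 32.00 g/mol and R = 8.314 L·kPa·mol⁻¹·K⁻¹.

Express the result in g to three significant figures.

4.35 g

n(CO2) = PV/RT = (707 × 1.11) / (8.314 × 1084.15) = 0.08706 mol
n(O2) = (25/16) × 0.08706 = 0.1360 mol
m(O2) = 0.1360 × 32.00 = 4.352 g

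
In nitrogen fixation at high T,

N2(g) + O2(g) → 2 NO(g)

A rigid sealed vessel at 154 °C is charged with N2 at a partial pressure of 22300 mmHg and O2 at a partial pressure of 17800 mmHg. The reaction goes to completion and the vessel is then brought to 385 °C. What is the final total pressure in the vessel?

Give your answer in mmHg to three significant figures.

At constant V, partial pressures at 154 °C are proportional to moles, so apply stoichiometry directly to pressures.
P(O2) required for 22300 mmHg of N2 = (1/1) × 22300 = 22300 mmHg; available 17800 mmHg, so O2 is limiting.
P(N2) remaining = 22300 − (1/1) × 17800 = 4500 mmHg
P(gaseous products) = (2)/1 × 17800 = 35600 mmHg
P_total at 154 °C = 4500 + 35600 = 40100 mmHg
Scaling to 385 °C: P = 40100 × 658.15/427.15 = 61790 mmHg

61800 mmHg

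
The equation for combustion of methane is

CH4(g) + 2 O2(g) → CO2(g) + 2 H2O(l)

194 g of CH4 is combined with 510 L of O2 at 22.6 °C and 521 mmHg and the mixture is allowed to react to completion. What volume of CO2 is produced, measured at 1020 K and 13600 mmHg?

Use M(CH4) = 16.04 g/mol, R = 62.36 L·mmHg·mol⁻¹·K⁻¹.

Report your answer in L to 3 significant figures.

33.7 L

n(CH4) = 194 / 16.04 = 12.09 mol
n(O2) = PV/RT = (521 × 510) / (62.36 × 295.75) = 14.41 mol
For 12.09 mol CH4, stoichiometry requires (2/1) × 12.09 = 24.18 mol O2; 14.41 mol is available, so O2 is limiting.
n(CO2) = (1/2) × 14.41 = 7.205 mol
V(CO2) = nRT/P = 7.205 × 62.36 × 1020 / 13600 = 33.70 L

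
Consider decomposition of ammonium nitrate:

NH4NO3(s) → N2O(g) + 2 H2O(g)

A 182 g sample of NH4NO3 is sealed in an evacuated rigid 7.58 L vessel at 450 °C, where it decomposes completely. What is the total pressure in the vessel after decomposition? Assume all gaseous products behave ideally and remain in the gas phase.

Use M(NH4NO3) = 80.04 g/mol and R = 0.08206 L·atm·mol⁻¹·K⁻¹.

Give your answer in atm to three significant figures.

n(NH4NO3) = 182 / 80.04 = 2.274 mol
n(gas produced) = (3/1) × 2.274 = 6.822 mol
P = nRT/V = 6.822 × 0.08206 × 723.15 / 7.58 = 53.41 atm

53.4 atm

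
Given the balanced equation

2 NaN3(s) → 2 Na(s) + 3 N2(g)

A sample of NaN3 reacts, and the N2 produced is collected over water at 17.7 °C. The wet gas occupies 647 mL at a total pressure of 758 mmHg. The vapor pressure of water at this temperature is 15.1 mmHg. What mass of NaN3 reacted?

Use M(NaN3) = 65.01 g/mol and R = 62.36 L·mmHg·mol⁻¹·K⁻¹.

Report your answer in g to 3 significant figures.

1.15 g

P(N2) = 758 − 15.1 = 742.9 mmHg
n(N2) = PV/RT = (742.9 × 0.6470) / (62.36 × 290.85) = 0.02650 mol
n(NaN3) = (2/3) × 0.02650 = 0.01767 mol
m(NaN3) = 0.01767 × 65.01 = 1.149 g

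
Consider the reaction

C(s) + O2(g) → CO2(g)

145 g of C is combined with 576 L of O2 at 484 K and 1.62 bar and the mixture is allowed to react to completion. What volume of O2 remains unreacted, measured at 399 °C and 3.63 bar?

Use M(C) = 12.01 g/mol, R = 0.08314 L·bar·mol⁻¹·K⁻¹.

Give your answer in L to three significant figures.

171 L

n(C) = 145 / 12.01 = 12.07 mol
n(O2) = PV/RT = (1.62 × 576) / (0.08314 × 484) = 23.19 mol
For 12.07 mol C, stoichiometry requires (1/1) × 12.07 = 12.07 mol O2; 23.19 mol is available, so C is limiting.
n(O2) consumed = (1/1) × 12.07 = 12.07 mol; remaining = 23.19 − 12.07 = 11.12 mol
V(O2) = nRT/P = 11.12 × 0.08314 × 672.15 / 3.63 = 171.2 L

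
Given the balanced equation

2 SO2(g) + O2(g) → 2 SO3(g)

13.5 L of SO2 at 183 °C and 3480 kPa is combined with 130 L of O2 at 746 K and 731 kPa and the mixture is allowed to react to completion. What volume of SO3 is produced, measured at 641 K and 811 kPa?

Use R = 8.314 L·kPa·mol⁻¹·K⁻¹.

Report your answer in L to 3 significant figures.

n(SO2) = PV/RT = (3480 × 13.5) / (8.314 × 456.15) = 12.39 mol
n(O2) = PV/RT = (731 × 130) / (8.314 × 746) = 15.32 mol
For 12.39 mol SO2, stoichiometry requires (1/2) × 12.39 = 6.195 mol O2; 15.32 mol is available, so SO2 is limiting.
n(SO3) = (2/2) × 12.39 = 12.39 mol
V(SO3) = nRT/P = 12.39 × 8.314 × 641 / 811 = 81.42 L

81.4 L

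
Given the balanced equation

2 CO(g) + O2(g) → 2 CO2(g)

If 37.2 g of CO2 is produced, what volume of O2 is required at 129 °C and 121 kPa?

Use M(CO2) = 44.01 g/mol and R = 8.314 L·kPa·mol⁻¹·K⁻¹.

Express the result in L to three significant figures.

n(CO2) = 37.20 / 44.01 = 0.8453 mol
n(O2) = (1/2) × 0.8453 = 0.4227 mol
V = nRT/P = 0.4227 × 8.314 × 402.15 / 121 = 11.68 L

11.7 L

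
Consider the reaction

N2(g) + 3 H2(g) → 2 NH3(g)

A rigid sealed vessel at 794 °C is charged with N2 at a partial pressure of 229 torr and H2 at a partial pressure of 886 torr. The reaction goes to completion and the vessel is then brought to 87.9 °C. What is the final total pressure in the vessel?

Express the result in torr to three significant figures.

With V and T fixed, P_i ∝ n_i, so the mole ratios apply directly to partial pressures at 794 °C.
P(H2) required for 229 torr of N2 = (3/1) × 229 = 687.0 torr; available 886 torr, so N2 is limiting.
P(H2) remaining = 886 − (3/1) × 229 = 199.0 torr
P(gaseous products) = (2)/1 × 229 = 458.0 torr
P_total at 794 °C = 199.0 + 458.0 = 657.0 torr
Scaling to 87.9 °C: P = 657.0 × 361.05/1067.15 = 222.3 torr

222 torr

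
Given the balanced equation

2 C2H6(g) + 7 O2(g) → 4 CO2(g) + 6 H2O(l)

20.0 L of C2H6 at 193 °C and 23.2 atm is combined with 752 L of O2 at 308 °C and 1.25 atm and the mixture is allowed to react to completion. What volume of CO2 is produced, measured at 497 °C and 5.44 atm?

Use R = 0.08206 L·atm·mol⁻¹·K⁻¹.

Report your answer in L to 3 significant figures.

n(C2H6) = PV/RT = (23.2 × 20.0) / (0.08206 × 466.15) = 12.13 mol
n(O2) = PV/RT = (1.25 × 752) / (0.08206 × 581.15) = 19.71 mol
For 12.13 mol C2H6, stoichiometry requires (7/2) × 12.13 = 42.46 mol O2; 19.71 mol is available, so O2 is limiting.
n(CO2) = (4/7) × 19.71 = 11.26 mol
V(CO2) = nRT/P = 11.26 × 0.08206 × 770.15 / 5.44 = 130.8 L

131 L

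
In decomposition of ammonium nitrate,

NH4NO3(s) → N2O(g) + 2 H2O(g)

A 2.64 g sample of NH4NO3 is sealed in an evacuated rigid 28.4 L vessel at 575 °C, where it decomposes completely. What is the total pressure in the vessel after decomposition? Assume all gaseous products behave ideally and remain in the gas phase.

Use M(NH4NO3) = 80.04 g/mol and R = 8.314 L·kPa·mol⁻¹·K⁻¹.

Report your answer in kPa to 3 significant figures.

24.6 kPa

n(NH4NO3) = 2.64 / 80.04 = 0.03298 mol
n(gas produced) = (3/1) × 0.03298 = 0.09894 mol
P = nRT/V = 0.09894 × 8.314 × 848.15 / 28.4 = 24.57 kPa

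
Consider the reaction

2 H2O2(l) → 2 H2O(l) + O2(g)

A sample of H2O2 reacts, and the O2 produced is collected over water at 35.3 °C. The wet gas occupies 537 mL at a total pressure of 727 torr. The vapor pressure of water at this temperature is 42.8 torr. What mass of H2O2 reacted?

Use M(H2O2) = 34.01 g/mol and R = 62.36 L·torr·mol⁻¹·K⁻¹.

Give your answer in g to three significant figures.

P(O2) = 727 − 42.8 = 684.2 torr
n(O2) = PV/RT = (684.2 × 0.5370) / (62.36 × 308.45) = 0.01910 mol
n(H2O2) = (2/1) × 0.01910 = 0.03820 mol
m(H2O2) = 0.03820 × 34.01 = 1.299 g

1.30 g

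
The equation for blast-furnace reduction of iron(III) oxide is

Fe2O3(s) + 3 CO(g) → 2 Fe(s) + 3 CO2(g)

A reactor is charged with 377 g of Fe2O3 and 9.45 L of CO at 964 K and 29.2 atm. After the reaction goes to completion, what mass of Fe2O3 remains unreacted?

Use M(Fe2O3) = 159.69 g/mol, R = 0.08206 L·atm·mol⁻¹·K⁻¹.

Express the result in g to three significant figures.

191 g

n(Fe2O3) = 377 / 159.69 = 2.361 mol
n(CO) = PV/RT = (29.2 × 9.45) / (0.08206 × 964) = 3.488 mol
For 2.361 mol Fe2O3, stoichiometry requires (3/1) × 2.361 = 7.083 mol CO; 3.488 mol is available, so CO is limiting.
n(Fe2O3) consumed = (1/3) × 3.488 = 1.163 mol; remaining = 2.361 − 1.163 = 1.198 mol
m(Fe2O3) = 1.198 × 159.69 = 191.3 g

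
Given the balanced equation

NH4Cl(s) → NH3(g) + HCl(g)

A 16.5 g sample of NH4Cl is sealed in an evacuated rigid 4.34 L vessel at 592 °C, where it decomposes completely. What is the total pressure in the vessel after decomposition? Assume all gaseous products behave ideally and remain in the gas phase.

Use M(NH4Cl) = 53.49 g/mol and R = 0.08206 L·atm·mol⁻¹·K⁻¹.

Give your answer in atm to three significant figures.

n(NH4Cl) = 16.5 / 53.49 = 0.3085 mol
n(gas produced) = (2/1) × 0.3085 = 0.6170 mol
P = nRT/V = 0.6170 × 0.08206 × 865.15 / 4.34 = 10.09 atm

10.1 atm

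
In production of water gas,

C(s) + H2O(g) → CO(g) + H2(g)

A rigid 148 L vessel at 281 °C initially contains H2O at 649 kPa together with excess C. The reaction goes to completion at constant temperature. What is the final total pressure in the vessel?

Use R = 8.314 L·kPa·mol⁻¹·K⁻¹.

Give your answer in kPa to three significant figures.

1300 kPa

Rigid vessel, constant T ⇒ P scales with total gas moles (1 → 2).
P_final = (2/1) × 649 = 1298 kPa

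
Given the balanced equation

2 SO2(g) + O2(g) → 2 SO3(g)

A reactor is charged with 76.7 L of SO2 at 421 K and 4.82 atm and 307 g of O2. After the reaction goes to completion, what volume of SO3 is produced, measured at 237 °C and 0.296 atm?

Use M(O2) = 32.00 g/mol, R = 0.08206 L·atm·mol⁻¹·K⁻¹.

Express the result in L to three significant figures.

1510 L

n(SO2) = PV/RT = (4.82 × 76.7) / (0.08206 × 421) = 10.70 mol
n(O2) = 307 / 32.00 = 9.594 mol
For 10.70 mol SO2, stoichiometry requires (1/2) × 10.70 = 5.350 mol O2; 9.594 mol is available, so SO2 is limiting.
n(SO3) = (2/2) × 10.70 = 10.70 mol
V(SO3) = nRT/P = 10.70 × 0.08206 × 510.15 / 0.296 = 1513 L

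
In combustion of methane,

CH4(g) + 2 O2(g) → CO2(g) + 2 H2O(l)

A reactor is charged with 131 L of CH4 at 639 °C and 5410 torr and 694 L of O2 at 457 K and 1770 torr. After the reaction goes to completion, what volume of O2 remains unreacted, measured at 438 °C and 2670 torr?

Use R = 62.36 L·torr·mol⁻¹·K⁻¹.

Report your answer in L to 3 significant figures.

302 L

n(CH4) = PV/RT = (5410 × 131) / (62.36 × 912.15) = 12.46 mol
n(O2) = PV/RT = (1770 × 694) / (62.36 × 457) = 43.10 mol
For 12.46 mol CH4, stoichiometry requires (2/1) × 12.46 = 24.92 mol O2; 43.10 mol is available, so CH4 is limiting.
n(O2) consumed = (2/1) × 12.46 = 24.92 mol; remaining = 43.10 − 24.92 = 18.18 mol
V(O2) = nRT/P = 18.18 × 62.36 × 711.15 / 2670 = 302.0 L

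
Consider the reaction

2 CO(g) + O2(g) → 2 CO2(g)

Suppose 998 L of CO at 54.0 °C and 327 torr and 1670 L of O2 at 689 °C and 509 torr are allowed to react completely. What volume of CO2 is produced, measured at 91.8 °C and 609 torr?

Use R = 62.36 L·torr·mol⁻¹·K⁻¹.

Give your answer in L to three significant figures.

598 L

n(CO) = PV/RT = (327 × 998) / (62.36 × 327.15) = 16.00 mol
n(O2) = PV/RT = (509 × 1670) / (62.36 × 962.15) = 14.17 mol
For 16.00 mol CO, stoichiometry requires (1/2) × 16.00 = 8.000 mol O2; 14.17 mol is available, so CO is limiting.
n(CO2) = (2/2) × 16.00 = 16.00 mol
V(CO2) = nRT/P = 16.00 × 62.36 × 364.95 / 609 = 597.9 L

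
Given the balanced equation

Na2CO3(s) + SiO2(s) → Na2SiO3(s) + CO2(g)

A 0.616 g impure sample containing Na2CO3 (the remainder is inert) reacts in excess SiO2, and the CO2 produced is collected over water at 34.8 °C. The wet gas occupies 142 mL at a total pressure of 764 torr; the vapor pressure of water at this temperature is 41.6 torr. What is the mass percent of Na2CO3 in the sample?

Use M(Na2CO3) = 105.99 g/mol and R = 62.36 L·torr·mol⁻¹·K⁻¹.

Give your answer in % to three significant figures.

P(CO2) = 764 − 41.6 = 722.4 torr
n(CO2) = PV/RT = (722.4 × 0.1420) / (62.36 × 307.95) = 0.005342 mol
n(Na2CO3) = (1/1) × 0.005342 = 0.005342 mol
m(Na2CO3) = 0.005342 × 105.99 = 0.5662 g
%Na2CO3 = 0.5662 / 0.616 × 100 = 91.92%

91.9 %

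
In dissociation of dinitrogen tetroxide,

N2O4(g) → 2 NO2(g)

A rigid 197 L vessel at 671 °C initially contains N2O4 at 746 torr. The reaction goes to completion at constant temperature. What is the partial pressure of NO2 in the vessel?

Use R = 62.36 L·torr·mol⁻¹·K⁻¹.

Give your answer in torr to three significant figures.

n(N2O4)₀ = PV/RT = (746 × 197) / (62.36 × 944.15) = 2.496 mol
n(NO2) = (2/1) × 2.496 = 4.992 mol
P(NO2) = nRT/V = 4.992 × 62.36 × 944.15 / 197 = 1492 torr

1490 torr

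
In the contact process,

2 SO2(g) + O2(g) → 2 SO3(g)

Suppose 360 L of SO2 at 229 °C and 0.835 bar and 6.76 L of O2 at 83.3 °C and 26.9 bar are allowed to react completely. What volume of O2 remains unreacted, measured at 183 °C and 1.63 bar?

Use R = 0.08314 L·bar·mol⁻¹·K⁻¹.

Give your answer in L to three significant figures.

n(SO2) = PV/RT = (0.835 × 360) / (0.08314 × 502.15) = 7.200 mol
n(O2) = PV/RT = (26.9 × 6.76) / (0.08314 × 356.45) = 6.136 mol
For 7.200 mol SO2, stoichiometry requires (1/2) × 7.200 = 3.600 mol O2; 6.136 mol is available, so SO2 is limiting.
n(O2) consumed = (1/2) × 7.200 = 3.600 mol; remaining = 6.136 − 3.600 = 2.536 mol
V(O2) = nRT/P = 2.536 × 0.08314 × 456.15 / 1.63 = 59.00 L

59.0 L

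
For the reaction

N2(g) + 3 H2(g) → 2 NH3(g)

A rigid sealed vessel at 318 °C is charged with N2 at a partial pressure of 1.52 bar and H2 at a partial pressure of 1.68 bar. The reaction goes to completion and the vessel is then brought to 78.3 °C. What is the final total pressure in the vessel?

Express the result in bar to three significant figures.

1.24 bar

At constant V, partial pressures at 318 °C are proportional to moles, so apply stoichiometry directly to pressures.
P(H2) required for 1.52 bar of N2 = (3/1) × 1.52 = 4.560 bar; available 1.68 bar, so H2 is limiting.
P(N2) remaining = 1.52 − (1/3) × 1.68 = 0.9600 bar
P(gaseous products) = (2)/3 × 1.68 = 1.120 bar
P_total at 318 °C = 0.9600 + 1.120 = 2.080 bar
Scaling to 78.3 °C: P = 2.080 × 351.45/591.15 = 1.237 bar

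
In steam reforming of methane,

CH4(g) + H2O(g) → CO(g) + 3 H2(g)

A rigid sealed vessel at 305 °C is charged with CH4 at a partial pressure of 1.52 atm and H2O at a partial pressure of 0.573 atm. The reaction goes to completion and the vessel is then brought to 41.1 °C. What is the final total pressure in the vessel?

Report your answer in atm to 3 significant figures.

1.76 atm

At constant V, partial pressures at 305 °C are proportional to moles, so apply stoichiometry directly to pressures.
P(H2O) required for 1.52 atm of CH4 = (1/1) × 1.52 = 1.520 atm; available 0.573 atm, so H2O is limiting.
P(CH4) remaining = 1.52 − (1/1) × 0.573 = 0.9470 atm
P(gaseous products) = (1+3)/1 × 0.573 = 2.292 atm
P_total at 305 °C = 0.9470 + 2.292 = 3.239 atm
Scaling to 41.1 °C: P = 3.239 × 314.25/578.15 = 1.761 atm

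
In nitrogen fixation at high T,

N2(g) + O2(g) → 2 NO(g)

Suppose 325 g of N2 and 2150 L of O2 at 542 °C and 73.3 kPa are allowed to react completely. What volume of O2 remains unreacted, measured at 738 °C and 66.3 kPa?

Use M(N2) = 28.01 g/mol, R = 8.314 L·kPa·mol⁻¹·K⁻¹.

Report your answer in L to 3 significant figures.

1480 L

n(N2) = 325 / 28.01 = 11.60 mol
n(O2) = PV/RT = (73.3 × 2150) / (8.314 × 815.15) = 23.25 mol
For 11.60 mol N2, stoichiometry requires (1/1) × 11.60 = 11.60 mol O2; 23.25 mol is available, so N2 is limiting.
n(O2) consumed = (1/1) × 11.60 = 11.60 mol; remaining = 23.25 − 11.60 = 11.65 mol
V(O2) = nRT/P = 11.65 × 8.314 × 1011.15 / 66.3 = 1477 L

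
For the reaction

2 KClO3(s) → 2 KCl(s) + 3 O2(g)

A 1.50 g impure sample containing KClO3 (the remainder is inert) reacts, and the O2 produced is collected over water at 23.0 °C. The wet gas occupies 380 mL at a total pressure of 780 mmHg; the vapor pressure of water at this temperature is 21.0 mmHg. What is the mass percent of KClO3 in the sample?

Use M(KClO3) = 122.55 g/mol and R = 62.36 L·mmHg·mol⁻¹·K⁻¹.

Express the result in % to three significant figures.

85.1 %

P(O2) = 780 − 21.0 = 759.0 mmHg
n(O2) = PV/RT = (759.0 × 0.3800) / (62.36 × 296.15) = 0.01562 mol
n(KClO3) = (2/3) × 0.01562 = 0.01041 mol
m(KClO3) = 0.01041 × 122.55 = 1.276 g
%KClO3 = 1.276 / 1.50 × 100 = 85.07%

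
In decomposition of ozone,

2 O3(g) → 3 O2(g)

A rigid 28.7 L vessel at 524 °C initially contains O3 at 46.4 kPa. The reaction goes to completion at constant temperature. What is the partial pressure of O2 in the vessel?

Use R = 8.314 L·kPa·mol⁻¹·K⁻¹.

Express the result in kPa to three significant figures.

n(O3)₀ = PV/RT = (46.4 × 28.7) / (8.314 × 797.15) = 0.2009 mol
n(O2) = (3/2) × 0.2009 = 0.3014 mol
P(O2) = nRT/V = 0.3014 × 8.314 × 797.15 / 28.7 = 69.60 kPa

69.6 kPa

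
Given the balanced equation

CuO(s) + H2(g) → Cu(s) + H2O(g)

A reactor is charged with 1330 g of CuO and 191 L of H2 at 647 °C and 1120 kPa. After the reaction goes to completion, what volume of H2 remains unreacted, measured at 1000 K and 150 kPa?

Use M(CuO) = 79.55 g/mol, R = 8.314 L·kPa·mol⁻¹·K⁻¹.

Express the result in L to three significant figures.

n(CuO) = 1330 / 79.55 = 16.72 mol
n(H2) = PV/RT = (1120 × 191) / (8.314 × 920.15) = 27.96 mol
For 16.72 mol CuO, stoichiometry requires (1/1) × 16.72 = 16.72 mol H2; 27.96 mol is available, so CuO is limiting.
n(H2) consumed = (1/1) × 16.72 = 16.72 mol; remaining = 27.96 − 16.72 = 11.24 mol
V(H2) = nRT/P = 11.24 × 8.314 × 1000 / 150 = 623.0 L

623 L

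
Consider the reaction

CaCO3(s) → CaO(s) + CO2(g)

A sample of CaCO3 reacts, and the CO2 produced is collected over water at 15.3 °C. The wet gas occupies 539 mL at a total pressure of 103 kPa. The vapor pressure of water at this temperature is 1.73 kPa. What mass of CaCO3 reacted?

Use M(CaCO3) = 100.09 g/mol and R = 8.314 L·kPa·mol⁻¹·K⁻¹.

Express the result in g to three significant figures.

2.28 g

P(CO2) = 103 − 1.73 = 101.3 kPa
n(CO2) = PV/RT = (101.3 × 0.5390) / (8.314 × 288.45) = 0.02277 mol
n(CaCO3) = (1/1) × 0.02277 = 0.02277 mol
m(CaCO3) = 0.02277 × 100.09 = 2.279 g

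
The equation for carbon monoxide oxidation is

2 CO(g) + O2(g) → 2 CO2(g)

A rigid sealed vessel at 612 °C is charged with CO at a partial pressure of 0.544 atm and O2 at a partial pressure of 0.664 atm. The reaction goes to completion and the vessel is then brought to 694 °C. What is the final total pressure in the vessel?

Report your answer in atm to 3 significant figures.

At constant V, partial pressures at 612 °C are proportional to moles, so apply stoichiometry directly to pressures.
P(O2) required for 0.544 atm of CO = (1/2) × 0.544 = 0.2720 atm; available 0.664 atm, so CO is limiting.
P(O2) remaining = 0.664 − (1/2) × 0.544 = 0.3920 atm
P(gaseous products) = (2)/2 × 0.544 = 0.5440 atm
P_total at 612 °C = 0.3920 + 0.5440 = 0.9360 atm
Scaling to 694 °C: P = 0.9360 × 967.15/885.15 = 1.023 atm

1.02 atm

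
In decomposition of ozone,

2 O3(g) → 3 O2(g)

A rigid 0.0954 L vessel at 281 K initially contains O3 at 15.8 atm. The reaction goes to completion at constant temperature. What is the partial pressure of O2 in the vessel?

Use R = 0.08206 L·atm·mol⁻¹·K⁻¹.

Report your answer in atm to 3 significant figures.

n(O3)₀ = PV/RT = (15.8 × 0.0954) / (0.08206 × 281) = 0.06537 mol
n(O2) = (3/2) × 0.06537 = 0.09806 mol
P(O2) = nRT/V = 0.09806 × 0.08206 × 281 / 0.0954 = 23.70 atm

23.7 atm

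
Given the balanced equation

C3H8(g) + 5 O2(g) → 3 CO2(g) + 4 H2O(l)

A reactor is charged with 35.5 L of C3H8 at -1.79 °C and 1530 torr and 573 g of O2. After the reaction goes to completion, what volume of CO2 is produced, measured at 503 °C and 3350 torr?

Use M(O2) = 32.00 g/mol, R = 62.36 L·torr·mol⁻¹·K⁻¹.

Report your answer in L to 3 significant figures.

n(C3H8) = PV/RT = (1530 × 35.5) / (62.36 × 271.36) = 3.210 mol
n(O2) = 573 / 32.00 = 17.91 mol
For 3.210 mol C3H8, stoichiometry requires (5/1) × 3.210 = 16.05 mol O2; 17.91 mol is available, so C3H8 is limiting.
n(CO2) = (3/1) × 3.210 = 9.630 mol
V(CO2) = nRT/P = 9.630 × 62.36 × 776.15 / 3350 = 139.1 L

139 L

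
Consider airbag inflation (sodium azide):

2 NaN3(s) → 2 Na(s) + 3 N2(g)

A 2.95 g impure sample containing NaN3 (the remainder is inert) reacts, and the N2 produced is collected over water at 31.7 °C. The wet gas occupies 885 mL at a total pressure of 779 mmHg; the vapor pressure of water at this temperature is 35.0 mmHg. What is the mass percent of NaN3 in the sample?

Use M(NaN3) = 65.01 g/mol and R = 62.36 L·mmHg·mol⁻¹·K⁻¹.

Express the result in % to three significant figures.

50.9 %

P(N2) = 779 − 35.0 = 744.0 mmHg
n(N2) = PV/RT = (744.0 × 0.8850) / (62.36 × 304.85) = 0.03464 mol
n(NaN3) = (2/3) × 0.03464 = 0.02309 mol
m(NaN3) = 0.02309 × 65.01 = 1.501 g
%NaN3 = 1.501 / 2.95 × 100 = 50.88%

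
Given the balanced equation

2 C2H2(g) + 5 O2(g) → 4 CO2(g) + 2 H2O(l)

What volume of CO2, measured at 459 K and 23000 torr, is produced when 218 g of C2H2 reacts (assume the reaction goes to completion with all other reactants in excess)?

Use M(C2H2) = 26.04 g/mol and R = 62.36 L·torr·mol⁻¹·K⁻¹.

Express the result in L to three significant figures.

20.8 L

n(C2H2) = 218.0 / 26.04 = 8.372 mol
n(CO2) = (4/2) × 8.372 = 16.74 mol
V = nRT/P = 16.74 × 62.36 × 459 / 23000 = 20.83 L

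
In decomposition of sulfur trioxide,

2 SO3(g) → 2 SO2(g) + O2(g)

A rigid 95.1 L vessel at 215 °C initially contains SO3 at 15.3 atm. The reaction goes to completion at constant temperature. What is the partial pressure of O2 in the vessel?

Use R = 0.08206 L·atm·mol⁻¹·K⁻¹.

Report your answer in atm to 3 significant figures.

n(SO3)₀ = PV/RT = (15.3 × 95.1) / (0.08206 × 488.15) = 36.32 mol
n(O2) = (1/2) × 36.32 = 18.16 mol
P(O2) = nRT/V = 18.16 × 0.08206 × 488.15 / 95.1 = 7.649 atm

7.65 atm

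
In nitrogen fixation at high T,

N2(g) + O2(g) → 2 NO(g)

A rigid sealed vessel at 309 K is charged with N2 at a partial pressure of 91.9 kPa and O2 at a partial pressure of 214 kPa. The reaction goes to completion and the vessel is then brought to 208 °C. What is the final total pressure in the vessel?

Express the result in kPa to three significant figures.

At constant V, partial pressures at 309 K are proportional to moles, so apply stoichiometry directly to pressures.
P(O2) required for 91.9 kPa of N2 = (1/1) × 91.9 = 91.90 kPa; available 214 kPa, so N2 is limiting.
P(O2) remaining = 214 − (1/1) × 91.9 = 122.1 kPa
P(gaseous products) = (2)/1 × 91.9 = 183.8 kPa
P_total at 309 K = 122.1 + 183.8 = 305.9 kPa
Scaling to 208 °C: P = 305.9 × 481.15/309 = 476.3 kPa

476 kPa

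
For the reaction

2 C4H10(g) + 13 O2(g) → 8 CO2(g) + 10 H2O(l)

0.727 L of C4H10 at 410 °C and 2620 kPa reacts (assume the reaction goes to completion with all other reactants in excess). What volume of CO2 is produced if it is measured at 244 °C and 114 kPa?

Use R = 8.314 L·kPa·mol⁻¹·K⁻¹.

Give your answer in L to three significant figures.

50.6 L

n(C4H10) = PV/RT = (2620 × 0.727) / (8.314 × 683.15) = 0.3354 mol
n(CO2) = (8/2) × 0.3354 = 1.342 mol
V = nRT/P = 1.342 × 8.314 × 517.15 / 114 = 50.61 L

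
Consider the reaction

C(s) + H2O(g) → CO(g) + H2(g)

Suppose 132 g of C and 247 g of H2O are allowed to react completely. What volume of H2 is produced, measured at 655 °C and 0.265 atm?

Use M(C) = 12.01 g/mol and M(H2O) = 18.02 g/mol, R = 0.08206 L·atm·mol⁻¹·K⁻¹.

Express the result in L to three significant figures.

n(C) = 132 / 12.01 = 10.99 mol
n(H2O) = 247 / 18.02 = 13.71 mol
For 10.99 mol C, stoichiometry requires (1/1) × 10.99 = 10.99 mol H2O; 13.71 mol is available, so C is limiting.
n(H2) = (1/1) × 10.99 = 10.99 mol
V(H2) = nRT/P = 10.99 × 0.08206 × 928.15 / 0.265 = 3159 L

3160 L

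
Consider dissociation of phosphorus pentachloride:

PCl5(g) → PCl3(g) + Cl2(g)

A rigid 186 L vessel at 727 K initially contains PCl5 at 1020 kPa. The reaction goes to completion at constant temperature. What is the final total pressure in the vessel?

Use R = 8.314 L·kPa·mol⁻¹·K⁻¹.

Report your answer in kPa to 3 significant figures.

2040 kPa

Since T and V are fixed, P_final/P_initial = n_final/n_initial = 2/1.
P_final = (2/1) × 1020 = 2040 kPa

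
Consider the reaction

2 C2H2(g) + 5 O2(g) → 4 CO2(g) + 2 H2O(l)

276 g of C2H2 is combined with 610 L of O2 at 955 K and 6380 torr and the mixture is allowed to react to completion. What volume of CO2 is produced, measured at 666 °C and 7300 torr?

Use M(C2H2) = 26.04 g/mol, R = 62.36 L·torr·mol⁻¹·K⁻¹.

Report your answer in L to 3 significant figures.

170 L

n(C2H2) = 276 / 26.04 = 10.60 mol
n(O2) = PV/RT = (6380 × 610) / (62.36 × 955) = 65.35 mol
For 10.60 mol C2H2, stoichiometry requires (5/2) × 10.60 = 26.50 mol O2; 65.35 mol is available, so C2H2 is limiting.
n(CO2) = (4/2) × 10.60 = 21.20 mol
V(CO2) = nRT/P = 21.20 × 62.36 × 939.15 / 7300 = 170.1 L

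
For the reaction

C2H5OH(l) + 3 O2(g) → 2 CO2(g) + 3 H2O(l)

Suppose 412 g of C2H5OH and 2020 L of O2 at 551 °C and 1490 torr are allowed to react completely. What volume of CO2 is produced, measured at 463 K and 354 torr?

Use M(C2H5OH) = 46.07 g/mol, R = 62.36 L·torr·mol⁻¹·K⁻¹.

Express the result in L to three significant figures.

1460 L

n(C2H5OH) = 412 / 46.07 = 8.943 mol
n(O2) = PV/RT = (1490 × 2020) / (62.36 × 824.15) = 58.56 mol
For 8.943 mol C2H5OH, stoichiometry requires (3/1) × 8.943 = 26.83 mol O2; 58.56 mol is available, so C2H5OH is limiting.
n(CO2) = (2/1) × 8.943 = 17.89 mol
V(CO2) = nRT/P = 17.89 × 62.36 × 463 / 354 = 1459 L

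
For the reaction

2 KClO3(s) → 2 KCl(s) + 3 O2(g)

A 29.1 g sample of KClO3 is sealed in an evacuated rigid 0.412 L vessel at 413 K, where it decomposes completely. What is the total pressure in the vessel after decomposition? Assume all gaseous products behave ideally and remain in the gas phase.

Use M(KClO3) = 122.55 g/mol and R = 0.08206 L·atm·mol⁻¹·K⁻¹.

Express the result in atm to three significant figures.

29.3 atm

n(KClO3) = 29.1 / 122.55 = 0.2375 mol
n(gas produced) = (3/2) × 0.2375 = 0.3562 mol
P = nRT/V = 0.3562 × 0.08206 × 413 / 0.412 = 29.30 atm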